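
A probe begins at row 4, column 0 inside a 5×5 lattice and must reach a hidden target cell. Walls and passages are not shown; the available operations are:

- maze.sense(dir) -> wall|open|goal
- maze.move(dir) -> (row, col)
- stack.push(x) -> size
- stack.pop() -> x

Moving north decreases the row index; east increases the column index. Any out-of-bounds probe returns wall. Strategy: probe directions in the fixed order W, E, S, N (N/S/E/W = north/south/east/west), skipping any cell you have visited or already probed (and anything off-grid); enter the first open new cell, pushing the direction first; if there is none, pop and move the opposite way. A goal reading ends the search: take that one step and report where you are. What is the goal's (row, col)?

CALL maze.sense[dir='east']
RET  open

CALL stack.push[x='east']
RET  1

CALL maze.move[dir='east']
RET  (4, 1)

CALL maze.sense[dir='east']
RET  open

CALL stack.push[x='east']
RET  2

CALL maze.move[dir='east']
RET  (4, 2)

CALL maze.sense[dir='east']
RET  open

CALL stack.push[x='east']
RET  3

CALL maze.move[dir='east']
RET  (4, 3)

CALL maze.sense[dir='east']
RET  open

CALL stack.push[x='east']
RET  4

CALL maze.move[dir='east']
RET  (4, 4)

CALL maze.sense[dir='north']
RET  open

CALL stack.push[x='north']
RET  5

CALL maze.move[dir='north']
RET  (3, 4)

CALL maze.sense[dir='west']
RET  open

CALL stack.push[x='west']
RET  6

CALL maze.move[dir='west']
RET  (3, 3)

CALL maze.sense[dir='west']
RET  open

CALL stack.push[x='west']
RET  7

CALL maze.move[dir='west']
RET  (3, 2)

CALL maze.sense[dir='west']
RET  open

CALL stack.push[x='west']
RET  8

CALL maze.move[dir='west']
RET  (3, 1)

CALL maze.sense[dir='west']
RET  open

CALL stack.push[x='west']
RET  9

CALL maze.move[dir='west']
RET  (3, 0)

CALL maze.sense[dir='north']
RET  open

CALL stack.push[x='north']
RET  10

CALL maze.move[dir='north']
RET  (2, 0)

CALL maze.sense[dir='east']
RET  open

CALL stack.push[x='east']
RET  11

CALL maze.move[dir='east']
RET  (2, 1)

CALL maze.sense[dir='east']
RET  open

CALL stack.push[x='east']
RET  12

CALL maze.move[dir='east']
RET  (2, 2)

CALL maze.sense[dir='east']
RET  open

CALL stack.push[x='east']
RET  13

CALL maze.move[dir='east']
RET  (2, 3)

CALL maze.sense[dir='east']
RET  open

CALL stack.push[x='east']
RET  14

CALL maze.move[dir='east']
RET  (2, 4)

CALL maze.sense[dir='north']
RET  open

CALL stack.push[x='north']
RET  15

CALL maze.move[dir='north']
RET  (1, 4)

CALL maze.sense[dir='west']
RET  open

CALL stack.push[x='west']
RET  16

CALL maze.move[dir='west']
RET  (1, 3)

CALL maze.sense[dir='west']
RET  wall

CALL maze.sense[dir='north']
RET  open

CALL stack.push[x='north']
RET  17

CALL maze.move[dir='north']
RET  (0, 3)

CALL maze.sense[dir='west']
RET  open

CALL stack.push[x='west']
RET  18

CALL maze.move[dir='west']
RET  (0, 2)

CALL maze.sense[dir='west']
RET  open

CALL stack.push[x='west']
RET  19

CALL maze.move[dir='west']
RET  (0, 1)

CALL maze.sense[dir='west']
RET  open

CALL stack.push[x='west']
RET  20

CALL maze.move[dir='west']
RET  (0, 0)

CALL maze.sense[dir='south']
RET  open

CALL stack.push[x='south']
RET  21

CALL maze.move[dir='south']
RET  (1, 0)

CALL maze.sense[dir='east']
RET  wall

CALL stack.pop[]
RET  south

CALL maze.move[dir='north']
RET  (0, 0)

CALL stack.pop[]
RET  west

CALL maze.move[dir='east']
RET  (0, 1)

CALL stack.pop[]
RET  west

CALL maze.move[dir='east']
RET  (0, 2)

CALL stack.pop[]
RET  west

CALL maze.move[dir='east']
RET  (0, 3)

CALL maze.sense[dir='east']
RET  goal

CALL maze.move[dir='east']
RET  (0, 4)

Answer: (0, 4)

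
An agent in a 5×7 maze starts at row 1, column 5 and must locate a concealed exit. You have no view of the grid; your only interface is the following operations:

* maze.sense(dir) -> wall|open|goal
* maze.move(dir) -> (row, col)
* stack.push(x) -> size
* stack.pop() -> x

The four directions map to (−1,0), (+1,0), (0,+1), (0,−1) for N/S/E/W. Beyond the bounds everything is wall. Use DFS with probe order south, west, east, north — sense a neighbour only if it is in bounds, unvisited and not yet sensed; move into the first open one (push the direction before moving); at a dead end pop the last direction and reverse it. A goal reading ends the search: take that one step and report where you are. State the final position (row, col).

·→ maze.sense(south)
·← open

·→ stack.push(south)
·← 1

·→ maze.move(south)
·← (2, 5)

·→ maze.sense(south)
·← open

·→ stack.push(south)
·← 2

·→ maze.move(south)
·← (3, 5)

·→ maze.sense(south)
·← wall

·→ maze.sense(west)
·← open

·→ stack.push(west)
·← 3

·→ maze.move(west)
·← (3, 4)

·→ maze.sense(south)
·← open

·→ stack.push(south)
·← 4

·→ maze.move(south)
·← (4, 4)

·→ maze.sense(west)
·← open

·→ stack.push(west)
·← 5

·→ maze.move(west)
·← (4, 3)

·→ maze.sense(west)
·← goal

·→ maze.move(west)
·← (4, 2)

Answer: (4, 2)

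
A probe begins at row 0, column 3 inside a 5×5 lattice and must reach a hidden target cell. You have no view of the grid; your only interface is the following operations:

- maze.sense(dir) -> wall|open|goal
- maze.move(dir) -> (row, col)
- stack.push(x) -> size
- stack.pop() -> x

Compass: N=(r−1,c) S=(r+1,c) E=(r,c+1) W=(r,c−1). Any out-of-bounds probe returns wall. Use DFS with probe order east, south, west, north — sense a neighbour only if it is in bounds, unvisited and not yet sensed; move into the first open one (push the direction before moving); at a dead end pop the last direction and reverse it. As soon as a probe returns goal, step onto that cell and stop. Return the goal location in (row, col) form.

Next I call maze.sense with dir→east, : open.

I call stack.push with x→east, giving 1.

Invoking maze.move with dir→east, → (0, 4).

Next I call maze.sense with dir→south, → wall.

Now I run stack.pop, and observe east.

Then maze.move with dir→west, and observe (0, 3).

I invoke maze.sense with dir→south, — result: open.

Next I call stack.push with x→south, yielding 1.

I run maze.move with dir→south, which returns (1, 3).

Calling maze.sense with dir→south, and see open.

Calling stack.push with x→south, giving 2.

I use maze.move with dir→south, — result: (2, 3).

I try maze.sense with dir→east, — result: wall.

I call maze.sense with dir→south, → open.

Calling stack.push with x→south, yielding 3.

I call maze.move with dir→south, and observe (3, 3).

Calling maze.sense with dir→east, giving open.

I use stack.push with x→east, and see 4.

I invoke maze.move with dir→east, — result: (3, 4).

Using maze.sense with dir→south, and get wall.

I run stack.pop, and observe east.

I try maze.move with dir→west, and see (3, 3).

Next I call maze.sense with dir→south, giving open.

Invoking stack.push with x→south, : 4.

I call maze.move with dir→south, yielding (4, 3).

I try maze.sense with dir→west, — result: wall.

I run stack.pop, and see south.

I try maze.move with dir→north, yielding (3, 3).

Calling maze.sense with dir→west, and observe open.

Then stack.push with x→west, and get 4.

Calling maze.move with dir→west, : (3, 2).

Next I call maze.sense with dir→west, giving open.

Next I call stack.push with x→west, yielding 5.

Using maze.move with dir→west, — result: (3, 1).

Invoking maze.sense with dir→south, and get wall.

Then maze.sense with dir→west, — result: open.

I call stack.push with x→west, and see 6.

I use maze.move with dir→west, yielding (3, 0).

Then maze.sense with dir→south, and get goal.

Next I call maze.move with dir→south, and observe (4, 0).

Answer: (4, 0)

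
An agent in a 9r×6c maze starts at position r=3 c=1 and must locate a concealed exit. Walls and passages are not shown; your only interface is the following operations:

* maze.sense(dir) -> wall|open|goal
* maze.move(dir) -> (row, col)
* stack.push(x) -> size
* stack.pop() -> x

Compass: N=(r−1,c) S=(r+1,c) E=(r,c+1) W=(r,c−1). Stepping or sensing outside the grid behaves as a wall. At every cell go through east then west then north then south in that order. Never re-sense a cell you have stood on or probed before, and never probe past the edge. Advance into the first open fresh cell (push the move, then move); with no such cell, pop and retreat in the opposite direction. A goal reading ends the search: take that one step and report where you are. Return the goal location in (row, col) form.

% sense dir=east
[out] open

% push x=east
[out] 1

% move dir=east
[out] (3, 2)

% sense dir=east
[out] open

% push x=east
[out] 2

% move dir=east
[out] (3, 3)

% sense dir=east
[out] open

% push x=east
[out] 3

% move dir=east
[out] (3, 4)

% sense dir=east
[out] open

% push x=east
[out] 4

% move dir=east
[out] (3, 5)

% sense dir=north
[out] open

% push x=north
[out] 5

% move dir=north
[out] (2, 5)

% sense dir=west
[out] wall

% sense dir=north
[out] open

% push x=north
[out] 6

% move dir=north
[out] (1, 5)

% sense dir=west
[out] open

% push x=west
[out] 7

% move dir=west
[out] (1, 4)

% sense dir=west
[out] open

% push x=west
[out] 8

% move dir=west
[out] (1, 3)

% sense dir=west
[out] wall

% sense dir=north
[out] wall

% sense dir=south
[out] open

% push x=south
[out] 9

% move dir=south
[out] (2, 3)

% sense dir=west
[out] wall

% pop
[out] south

% move dir=north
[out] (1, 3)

% pop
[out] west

% move dir=east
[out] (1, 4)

% sense dir=north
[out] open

% push x=north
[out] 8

% move dir=north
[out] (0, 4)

% sense dir=east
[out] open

% push x=east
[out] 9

% move dir=east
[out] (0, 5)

% pop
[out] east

% move dir=west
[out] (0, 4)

% pop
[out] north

% move dir=south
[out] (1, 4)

% pop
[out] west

% move dir=east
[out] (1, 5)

% pop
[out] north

% move dir=south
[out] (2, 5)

% pop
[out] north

% move dir=south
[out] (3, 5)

% sense dir=south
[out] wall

% pop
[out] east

% move dir=west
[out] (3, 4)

% sense dir=south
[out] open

% push x=south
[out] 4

% move dir=south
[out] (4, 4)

% sense dir=west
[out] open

% push x=west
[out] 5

% move dir=west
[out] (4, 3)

% sense dir=west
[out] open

% push x=west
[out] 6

% move dir=west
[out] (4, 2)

% sense dir=west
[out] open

% push x=west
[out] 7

% move dir=west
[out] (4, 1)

% sense dir=west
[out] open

% push x=west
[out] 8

% move dir=west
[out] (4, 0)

% sense dir=north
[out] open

% push x=north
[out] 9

% move dir=north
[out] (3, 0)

% sense dir=north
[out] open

% push x=north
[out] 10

% move dir=north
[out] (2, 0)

% sense dir=east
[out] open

% push x=east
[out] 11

% move dir=east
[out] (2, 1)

% sense dir=north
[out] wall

% pop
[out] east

% move dir=west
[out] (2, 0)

% sense dir=north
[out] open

% push x=north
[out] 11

% move dir=north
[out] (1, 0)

% sense dir=north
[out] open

% push x=north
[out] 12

% move dir=north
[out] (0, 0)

% sense dir=east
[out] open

% push x=east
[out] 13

% move dir=east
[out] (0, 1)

% sense dir=east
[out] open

% push x=east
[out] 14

% move dir=east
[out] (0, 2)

% pop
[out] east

% move dir=west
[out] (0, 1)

% pop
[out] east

% move dir=west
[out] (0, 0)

% pop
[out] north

% move dir=south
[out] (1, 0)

% pop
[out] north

% move dir=south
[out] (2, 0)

% pop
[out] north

% move dir=south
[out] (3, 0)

% pop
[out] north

% move dir=south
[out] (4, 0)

% sense dir=south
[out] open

% push x=south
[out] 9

% move dir=south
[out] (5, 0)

% sense dir=east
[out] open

% push x=east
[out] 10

% move dir=east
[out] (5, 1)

% sense dir=east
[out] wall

% sense dir=south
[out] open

% push x=south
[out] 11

% move dir=south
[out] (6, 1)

% sense dir=east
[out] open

% push x=east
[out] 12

% move dir=east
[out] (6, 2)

% sense dir=east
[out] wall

% sense dir=south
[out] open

% push x=south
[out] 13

% move dir=south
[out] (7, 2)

% sense dir=east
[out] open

% push x=east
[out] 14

% move dir=east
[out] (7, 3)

% sense dir=east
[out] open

% push x=east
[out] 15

% move dir=east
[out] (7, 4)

% sense dir=east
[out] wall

% sense dir=north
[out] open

% push x=north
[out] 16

% move dir=north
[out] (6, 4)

% sense dir=east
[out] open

% push x=east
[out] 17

% move dir=east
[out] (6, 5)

% sense dir=north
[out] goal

% move dir=north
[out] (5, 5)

Answer: (5, 5)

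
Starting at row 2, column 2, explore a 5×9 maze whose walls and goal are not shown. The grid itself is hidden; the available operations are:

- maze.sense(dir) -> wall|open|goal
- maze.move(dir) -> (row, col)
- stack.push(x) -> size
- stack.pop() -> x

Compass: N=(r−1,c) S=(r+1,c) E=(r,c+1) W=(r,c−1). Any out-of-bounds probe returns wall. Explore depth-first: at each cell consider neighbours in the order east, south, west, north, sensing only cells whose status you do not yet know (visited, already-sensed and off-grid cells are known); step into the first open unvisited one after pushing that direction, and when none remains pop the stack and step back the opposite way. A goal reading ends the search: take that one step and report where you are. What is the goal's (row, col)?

Do: maze.sense[dir='east']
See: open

Do: stack.push[x='east']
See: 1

Do: maze.move[dir='east']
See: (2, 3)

Do: maze.sense[dir='east']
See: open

Do: stack.push[x='east']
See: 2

Do: maze.move[dir='east']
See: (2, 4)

Do: maze.sense[dir='east']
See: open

Do: stack.push[x='east']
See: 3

Do: maze.move[dir='east']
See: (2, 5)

Do: maze.sense[dir='east']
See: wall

Do: maze.sense[dir='south']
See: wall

Do: maze.sense[dir='north']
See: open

Do: stack.push[x='north']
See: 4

Do: maze.move[dir='north']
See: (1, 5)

Do: maze.sense[dir='east']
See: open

Do: stack.push[x='east']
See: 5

Do: maze.move[dir='east']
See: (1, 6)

Do: maze.sense[dir='east']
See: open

Do: stack.push[x='east']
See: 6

Do: maze.move[dir='east']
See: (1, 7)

Do: maze.sense[dir='east']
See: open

Do: stack.push[x='east']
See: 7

Do: maze.move[dir='east']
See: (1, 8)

Do: maze.sense[dir='south']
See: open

Do: stack.push[x='south']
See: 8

Do: maze.move[dir='south']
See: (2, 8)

Do: maze.sense[dir='south']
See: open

Do: stack.push[x='south']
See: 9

Do: maze.move[dir='south']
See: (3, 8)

Do: maze.sense[dir='south']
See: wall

Do: maze.sense[dir='west']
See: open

Do: stack.push[x='west']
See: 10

Do: maze.move[dir='west']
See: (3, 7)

Do: maze.sense[dir='south']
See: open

Do: stack.push[x='south']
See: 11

Do: maze.move[dir='south']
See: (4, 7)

Do: maze.sense[dir='west']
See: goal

Do: maze.move[dir='west']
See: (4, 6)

Answer: (4, 6)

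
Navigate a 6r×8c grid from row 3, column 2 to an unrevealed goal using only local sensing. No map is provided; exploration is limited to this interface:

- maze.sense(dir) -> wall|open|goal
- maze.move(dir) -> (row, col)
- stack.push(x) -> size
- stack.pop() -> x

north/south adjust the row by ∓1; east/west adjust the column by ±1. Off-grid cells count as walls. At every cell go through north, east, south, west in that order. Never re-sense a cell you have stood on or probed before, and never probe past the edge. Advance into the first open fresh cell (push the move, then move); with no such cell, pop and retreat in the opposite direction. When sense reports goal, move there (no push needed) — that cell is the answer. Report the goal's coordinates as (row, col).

-- 1. sense(north) : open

-- 2. push(north) : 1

-- 3. move(north) : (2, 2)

-- 4. sense(north) : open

-- 5. push(north) : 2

-- 6. move(north) : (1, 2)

-- 7. sense(north) : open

-- 8. push(north) : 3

-- 9. move(north) : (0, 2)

-- 10. sense(east) : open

-- 11. push(east) : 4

-- 12. move(east) : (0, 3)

-- 13. sense(east) : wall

-- 14. sense(south) : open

-- 15. push(south) : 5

-- 16. move(south) : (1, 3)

-- 17. sense(east) : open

-- 18. push(east) : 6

-- 19. move(east) : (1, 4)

-- 20. sense(east) : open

-- 21. push(east) : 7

-- 22. move(east) : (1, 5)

-- 23. sense(north) : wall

-- 24. sense(east) : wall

-- 25. sense(south) : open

-- 26. push(south) : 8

-- 27. move(south) : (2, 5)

-- 28. sense(east) : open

-- 29. push(east) : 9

-- 30. move(east) : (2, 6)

-- 31. sense(east) : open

-- 32. push(east) : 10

-- 33. move(east) : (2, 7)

-- 34. sense(north) : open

-- 35. push(north) : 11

-- 36. move(north) : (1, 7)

-- 37. sense(north) : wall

-- 38. pop() : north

-- 39. move(south) : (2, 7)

-- 40. sense(south) : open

-- 41. push(south) : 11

-- 42. move(south) : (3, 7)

-- 43. sense(south) : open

-- 44. push(south) : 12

-- 45. move(south) : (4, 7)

-- 46. sense(south) : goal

-- 47. move(south) : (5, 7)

Answer: (5, 7)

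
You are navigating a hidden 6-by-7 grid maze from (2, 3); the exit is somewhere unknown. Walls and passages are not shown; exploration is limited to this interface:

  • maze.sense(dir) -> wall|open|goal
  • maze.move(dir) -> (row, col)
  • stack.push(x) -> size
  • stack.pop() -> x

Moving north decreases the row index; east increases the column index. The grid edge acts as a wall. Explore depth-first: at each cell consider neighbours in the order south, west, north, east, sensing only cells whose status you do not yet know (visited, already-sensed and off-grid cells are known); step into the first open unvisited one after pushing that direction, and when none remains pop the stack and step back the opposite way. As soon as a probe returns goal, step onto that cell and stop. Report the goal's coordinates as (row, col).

[in] maze.sense dir='south'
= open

[in] stack.push x='south'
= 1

[in] maze.move dir='south'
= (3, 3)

[in] maze.sense dir='south'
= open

[in] stack.push x='south'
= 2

[in] maze.move dir='south'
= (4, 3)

[in] maze.sense dir='south'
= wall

[in] maze.sense dir='west'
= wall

[in] maze.sense dir='east'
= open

[in] stack.push x='east'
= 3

[in] maze.move dir='east'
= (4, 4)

[in] maze.sense dir='south'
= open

[in] stack.push x='south'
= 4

[in] maze.move dir='south'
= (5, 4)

[in] maze.sense dir='east'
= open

[in] stack.push x='east'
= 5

[in] maze.move dir='east'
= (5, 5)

[in] maze.sense dir='north'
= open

[in] stack.push x='north'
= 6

[in] maze.move dir='north'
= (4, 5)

[in] maze.sense dir='north'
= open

[in] stack.push x='north'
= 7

[in] maze.move dir='north'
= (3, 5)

[in] maze.sense dir='west'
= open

[in] stack.push x='west'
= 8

[in] maze.move dir='west'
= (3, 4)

[in] maze.sense dir='north'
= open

[in] stack.push x='north'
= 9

[in] maze.move dir='north'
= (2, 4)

[in] maze.sense dir='north'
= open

[in] stack.push x='north'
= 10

[in] maze.move dir='north'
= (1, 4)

[in] maze.sense dir='west'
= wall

[in] maze.sense dir='north'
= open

[in] stack.push x='north'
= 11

[in] maze.move dir='north'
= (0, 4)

[in] maze.sense dir='west'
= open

[in] stack.push x='west'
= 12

[in] maze.move dir='west'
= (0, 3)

[in] maze.sense dir='west'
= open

[in] stack.push x='west'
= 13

[in] maze.move dir='west'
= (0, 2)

[in] maze.sense dir='south'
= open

[in] stack.push x='south'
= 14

[in] maze.move dir='south'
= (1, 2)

[in] maze.sense dir='south'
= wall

[in] maze.sense dir='west'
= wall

[in] stack.pop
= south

[in] maze.move dir='north'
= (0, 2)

[in] maze.sense dir='west'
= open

[in] stack.push x='west'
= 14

[in] maze.move dir='west'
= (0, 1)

[in] maze.sense dir='west'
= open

[in] stack.push x='west'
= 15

[in] maze.move dir='west'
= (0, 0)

[in] maze.sense dir='south'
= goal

[in] maze.move dir='south'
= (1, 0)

Answer: (1, 0)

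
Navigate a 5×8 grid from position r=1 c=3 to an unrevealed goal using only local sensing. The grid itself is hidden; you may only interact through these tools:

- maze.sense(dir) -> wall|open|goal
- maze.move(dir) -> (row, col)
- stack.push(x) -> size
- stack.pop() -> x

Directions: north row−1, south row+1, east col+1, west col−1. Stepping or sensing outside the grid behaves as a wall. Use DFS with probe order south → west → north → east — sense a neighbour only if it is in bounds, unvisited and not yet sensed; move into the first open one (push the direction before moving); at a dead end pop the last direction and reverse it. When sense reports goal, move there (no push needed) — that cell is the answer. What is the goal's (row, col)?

~$ sense south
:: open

~$ push south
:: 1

~$ move south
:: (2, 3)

~$ sense south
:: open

~$ push south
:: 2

~$ move south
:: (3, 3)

~$ sense south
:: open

~$ push south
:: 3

~$ move south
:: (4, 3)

~$ sense west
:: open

~$ push west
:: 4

~$ move west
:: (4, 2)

~$ sense west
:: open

~$ push west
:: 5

~$ move west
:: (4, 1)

~$ sense west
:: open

~$ push west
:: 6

~$ move west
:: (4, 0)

~$ sense north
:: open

~$ push north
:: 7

~$ move north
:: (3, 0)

~$ sense north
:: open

~$ push north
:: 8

~$ move north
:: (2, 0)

~$ sense north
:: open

~$ push north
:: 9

~$ move north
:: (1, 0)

~$ sense north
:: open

~$ push north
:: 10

~$ move north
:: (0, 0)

~$ sense east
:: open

~$ push east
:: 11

~$ move east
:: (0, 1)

~$ sense south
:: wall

~$ sense east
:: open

~$ push east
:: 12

~$ move east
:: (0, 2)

~$ sense south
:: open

~$ push south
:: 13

~$ move south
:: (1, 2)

~$ sense south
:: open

~$ push south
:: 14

~$ move south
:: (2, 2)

~$ sense south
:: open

~$ push south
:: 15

~$ move south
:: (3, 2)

~$ sense west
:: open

~$ push west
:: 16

~$ move west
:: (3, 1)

~$ sense north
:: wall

~$ pop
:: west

~$ move east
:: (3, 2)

~$ pop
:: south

~$ move north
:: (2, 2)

~$ pop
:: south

~$ move north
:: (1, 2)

~$ pop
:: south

~$ move north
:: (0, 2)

~$ sense east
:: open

~$ push east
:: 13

~$ move east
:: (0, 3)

~$ sense east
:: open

~$ push east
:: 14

~$ move east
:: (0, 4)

~$ sense south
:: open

~$ push south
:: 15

~$ move south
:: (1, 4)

~$ sense south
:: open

~$ push south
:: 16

~$ move south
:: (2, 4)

~$ sense south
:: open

~$ push south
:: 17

~$ move south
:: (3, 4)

~$ sense south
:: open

~$ push south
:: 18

~$ move south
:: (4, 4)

~$ sense east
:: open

~$ push east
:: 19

~$ move east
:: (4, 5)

~$ sense north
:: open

~$ push north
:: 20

~$ move north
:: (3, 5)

~$ sense north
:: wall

~$ sense east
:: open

~$ push east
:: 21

~$ move east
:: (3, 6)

~$ sense south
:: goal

~$ move south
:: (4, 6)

Answer: (4, 6)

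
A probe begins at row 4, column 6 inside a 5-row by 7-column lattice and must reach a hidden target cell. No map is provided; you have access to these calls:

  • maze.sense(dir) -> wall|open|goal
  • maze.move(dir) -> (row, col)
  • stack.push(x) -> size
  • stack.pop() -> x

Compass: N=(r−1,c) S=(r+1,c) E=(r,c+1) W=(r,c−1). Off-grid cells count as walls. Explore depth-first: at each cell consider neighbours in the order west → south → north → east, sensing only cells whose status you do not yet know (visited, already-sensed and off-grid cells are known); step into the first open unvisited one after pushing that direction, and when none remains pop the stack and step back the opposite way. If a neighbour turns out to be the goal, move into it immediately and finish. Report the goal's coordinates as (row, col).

% maze.sense(dir: west) -> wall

% maze.sense(dir: north) -> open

% stack.push(x: north) -> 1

% maze.move(dir: north) -> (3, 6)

% maze.sense(dir: west) -> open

% stack.push(x: west) -> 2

% maze.move(dir: west) -> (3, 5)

% maze.sense(dir: west) -> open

% stack.push(x: west) -> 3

% maze.move(dir: west) -> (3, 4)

% maze.sense(dir: west) -> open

% stack.push(x: west) -> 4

% maze.move(dir: west) -> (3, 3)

% maze.sense(dir: west) -> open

% stack.push(x: west) -> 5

% maze.move(dir: west) -> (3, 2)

% maze.sense(dir: west) -> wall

% maze.sense(dir: south) -> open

% stack.push(x: south) -> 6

% maze.move(dir: south) -> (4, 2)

% maze.sense(dir: west) -> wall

% maze.sense(dir: east) -> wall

% stack.pop() -> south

% maze.move(dir: north) -> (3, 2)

% maze.sense(dir: north) -> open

% stack.push(x: north) -> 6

% maze.move(dir: north) -> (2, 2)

% maze.sense(dir: west) -> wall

% maze.sense(dir: north) -> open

% stack.push(x: north) -> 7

% maze.move(dir: north) -> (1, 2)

% maze.sense(dir: west) -> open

% stack.push(x: west) -> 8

% maze.move(dir: west) -> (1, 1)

% maze.sense(dir: west) -> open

% stack.push(x: west) -> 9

% maze.move(dir: west) -> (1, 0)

% maze.sense(dir: south) -> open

% stack.push(x: south) -> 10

% maze.move(dir: south) -> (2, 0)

% maze.sense(dir: south) -> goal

% maze.move(dir: south) -> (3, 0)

Answer: (3, 0)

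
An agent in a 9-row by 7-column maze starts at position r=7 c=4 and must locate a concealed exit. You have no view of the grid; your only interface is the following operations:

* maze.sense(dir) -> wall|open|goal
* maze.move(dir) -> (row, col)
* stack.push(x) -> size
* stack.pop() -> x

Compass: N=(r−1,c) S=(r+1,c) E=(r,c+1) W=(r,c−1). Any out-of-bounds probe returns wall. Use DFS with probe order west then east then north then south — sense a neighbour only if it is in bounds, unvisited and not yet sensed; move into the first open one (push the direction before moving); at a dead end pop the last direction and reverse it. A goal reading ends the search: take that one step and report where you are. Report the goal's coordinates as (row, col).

! maze.sense(dir='west') == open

! stack.push(x='west') == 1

! maze.move(dir='west') == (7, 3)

! maze.sense(dir='west') == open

! stack.push(x='west') == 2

! maze.move(dir='west') == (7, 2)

! maze.sense(dir='west') == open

! stack.push(x='west') == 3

! maze.move(dir='west') == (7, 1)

! maze.sense(dir='west') == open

! stack.push(x='west') == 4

! maze.move(dir='west') == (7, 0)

! maze.sense(dir='north') == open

! stack.push(x='north') == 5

! maze.move(dir='north') == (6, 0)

! maze.sense(dir='east') == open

! stack.push(x='east') == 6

! maze.move(dir='east') == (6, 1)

! maze.sense(dir='east') == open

! stack.push(x='east') == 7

! maze.move(dir='east') == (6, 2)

! maze.sense(dir='east') == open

! stack.push(x='east') == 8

! maze.move(dir='east') == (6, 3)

! maze.sense(dir='east') == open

! stack.push(x='east') == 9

! maze.move(dir='east') == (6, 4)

! maze.sense(dir='east') == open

! stack.push(x='east') == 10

! maze.move(dir='east') == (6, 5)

! maze.sense(dir='east') == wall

! maze.sense(dir='north') == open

! stack.push(x='north') == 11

! maze.move(dir='north') == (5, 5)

! maze.sense(dir='west') == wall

! maze.sense(dir='east') == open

! stack.push(x='east') == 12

! maze.move(dir='east') == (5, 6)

! maze.sense(dir='north') == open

! stack.push(x='north') == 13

! maze.move(dir='north') == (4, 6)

! maze.sense(dir='west') == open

! stack.push(x='west') == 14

! maze.move(dir='west') == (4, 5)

! maze.sense(dir='west') == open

! stack.push(x='west') == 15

! maze.move(dir='west') == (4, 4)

! maze.sense(dir='west') == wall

! maze.sense(dir='north') == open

! stack.push(x='north') == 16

! maze.move(dir='north') == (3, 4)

! maze.sense(dir='west') == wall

! maze.sense(dir='east') == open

! stack.push(x='east') == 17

! maze.move(dir='east') == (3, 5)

! maze.sense(dir='east') == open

! stack.push(x='east') == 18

! maze.move(dir='east') == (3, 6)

! maze.sense(dir='north') == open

! stack.push(x='north') == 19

! maze.move(dir='north') == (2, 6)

! maze.sense(dir='west') == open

! stack.push(x='west') == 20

! maze.move(dir='west') == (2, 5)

! maze.sense(dir='west') == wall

! maze.sense(dir='north') == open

! stack.push(x='north') == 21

! maze.move(dir='north') == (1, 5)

! maze.sense(dir='west') == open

! stack.push(x='west') == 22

! maze.move(dir='west') == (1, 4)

! maze.sense(dir='west') == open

! stack.push(x='west') == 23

! maze.move(dir='west') == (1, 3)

! maze.sense(dir='west') == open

! stack.push(x='west') == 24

! maze.move(dir='west') == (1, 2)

! maze.sense(dir='west') == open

! stack.push(x='west') == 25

! maze.move(dir='west') == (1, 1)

! maze.sense(dir='west') == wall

! maze.sense(dir='north') == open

! stack.push(x='north') == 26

! maze.move(dir='north') == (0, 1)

! maze.sense(dir='west') == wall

! maze.sense(dir='east') == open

! stack.push(x='east') == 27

! maze.move(dir='east') == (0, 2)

! maze.sense(dir='east') == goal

! maze.move(dir='east') == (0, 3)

Answer: (0, 3)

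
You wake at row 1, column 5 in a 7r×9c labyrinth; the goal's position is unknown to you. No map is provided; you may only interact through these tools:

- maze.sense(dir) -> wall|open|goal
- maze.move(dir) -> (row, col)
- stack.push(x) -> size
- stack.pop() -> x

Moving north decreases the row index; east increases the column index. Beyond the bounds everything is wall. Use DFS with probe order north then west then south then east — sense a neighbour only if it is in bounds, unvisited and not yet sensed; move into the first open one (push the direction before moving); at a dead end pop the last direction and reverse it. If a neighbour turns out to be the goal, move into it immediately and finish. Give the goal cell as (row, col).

Action: sense[dir=north]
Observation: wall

Action: sense[dir=west]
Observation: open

Action: push[x=west]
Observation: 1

Action: move[dir=west]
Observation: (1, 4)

Action: sense[dir=north]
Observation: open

Action: push[x=north]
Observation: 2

Action: move[dir=north]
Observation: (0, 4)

Action: sense[dir=west]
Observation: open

Action: push[x=west]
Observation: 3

Action: move[dir=west]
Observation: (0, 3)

Action: sense[dir=west]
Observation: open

Action: push[x=west]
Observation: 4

Action: move[dir=west]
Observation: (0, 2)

Action: sense[dir=west]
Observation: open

Action: push[x=west]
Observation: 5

Action: move[dir=west]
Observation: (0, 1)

Action: sense[dir=west]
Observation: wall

Action: sense[dir=south]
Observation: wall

Action: pop[]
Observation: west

Action: move[dir=east]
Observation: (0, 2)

Action: sense[dir=south]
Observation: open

Action: push[x=south]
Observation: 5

Action: move[dir=south]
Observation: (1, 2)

Action: sense[dir=south]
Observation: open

Action: push[x=south]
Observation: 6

Action: move[dir=south]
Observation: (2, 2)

Action: sense[dir=west]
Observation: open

Action: push[x=west]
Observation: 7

Action: move[dir=west]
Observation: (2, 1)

Action: sense[dir=west]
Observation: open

Action: push[x=west]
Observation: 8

Action: move[dir=west]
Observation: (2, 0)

Action: sense[dir=north]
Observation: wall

Action: sense[dir=south]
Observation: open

Action: push[x=south]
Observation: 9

Action: move[dir=south]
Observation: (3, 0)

Action: sense[dir=south]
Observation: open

Action: push[x=south]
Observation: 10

Action: move[dir=south]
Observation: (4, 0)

Action: sense[dir=south]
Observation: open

Action: push[x=south]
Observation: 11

Action: move[dir=south]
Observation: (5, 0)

Action: sense[dir=south]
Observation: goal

Action: move[dir=south]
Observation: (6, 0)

Answer: (6, 0)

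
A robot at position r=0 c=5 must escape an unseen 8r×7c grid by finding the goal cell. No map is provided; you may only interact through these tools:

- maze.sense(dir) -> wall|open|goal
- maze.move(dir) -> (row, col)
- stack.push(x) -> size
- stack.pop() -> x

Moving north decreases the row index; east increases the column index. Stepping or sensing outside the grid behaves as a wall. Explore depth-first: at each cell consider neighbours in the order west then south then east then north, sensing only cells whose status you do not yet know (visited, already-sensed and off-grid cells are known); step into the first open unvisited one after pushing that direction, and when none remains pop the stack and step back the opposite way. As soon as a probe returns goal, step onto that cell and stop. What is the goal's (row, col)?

Do: sense[dir→west]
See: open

Do: push[x→west]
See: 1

Do: move[dir→west]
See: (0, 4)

Do: sense[dir→west]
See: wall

Do: sense[dir→south]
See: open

Do: push[x→south]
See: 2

Do: move[dir→south]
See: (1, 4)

Do: sense[dir→west]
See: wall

Do: sense[dir→south]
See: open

Do: push[x→south]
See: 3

Do: move[dir→south]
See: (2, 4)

Do: sense[dir→west]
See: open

Do: push[x→west]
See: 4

Do: move[dir→west]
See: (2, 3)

Do: sense[dir→west]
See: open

Do: push[x→west]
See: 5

Do: move[dir→west]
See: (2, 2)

Do: sense[dir→west]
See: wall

Do: sense[dir→south]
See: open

Do: push[x→south]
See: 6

Do: move[dir→south]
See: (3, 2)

Do: sense[dir→west]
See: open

Do: push[x→west]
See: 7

Do: move[dir→west]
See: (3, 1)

Do: sense[dir→west]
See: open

Do: push[x→west]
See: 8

Do: move[dir→west]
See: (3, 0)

Do: sense[dir→south]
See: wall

Do: sense[dir→north]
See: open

Do: push[x→north]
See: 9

Do: move[dir→north]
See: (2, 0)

Do: sense[dir→north]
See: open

Do: push[x→north]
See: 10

Do: move[dir→north]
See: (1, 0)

Do: sense[dir→east]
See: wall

Do: sense[dir→north]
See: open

Do: push[x→north]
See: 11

Do: move[dir→north]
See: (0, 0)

Do: sense[dir→east]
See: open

Do: push[x→east]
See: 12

Do: move[dir→east]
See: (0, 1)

Do: sense[dir→east]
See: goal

Do: move[dir→east]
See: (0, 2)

Answer: (0, 2)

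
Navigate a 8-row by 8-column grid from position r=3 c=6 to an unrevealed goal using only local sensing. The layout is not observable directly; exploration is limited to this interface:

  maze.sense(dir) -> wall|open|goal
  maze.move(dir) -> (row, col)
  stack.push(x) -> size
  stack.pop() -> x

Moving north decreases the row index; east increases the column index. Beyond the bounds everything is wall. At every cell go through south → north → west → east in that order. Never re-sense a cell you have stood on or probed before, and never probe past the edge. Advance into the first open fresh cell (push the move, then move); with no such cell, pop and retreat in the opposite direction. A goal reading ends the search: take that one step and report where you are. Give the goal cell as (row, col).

→ maze.sense(south)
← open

→ stack.push(south)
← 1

→ maze.move(south)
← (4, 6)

→ maze.sense(south)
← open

→ stack.push(south)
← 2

→ maze.move(south)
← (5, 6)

→ maze.sense(south)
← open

→ stack.push(south)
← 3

→ maze.move(south)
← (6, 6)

→ maze.sense(south)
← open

→ stack.push(south)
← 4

→ maze.move(south)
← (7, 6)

→ maze.sense(west)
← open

→ stack.push(west)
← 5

→ maze.move(west)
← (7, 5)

→ maze.sense(north)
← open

→ stack.push(north)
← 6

→ maze.move(north)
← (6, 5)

→ maze.sense(north)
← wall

→ maze.sense(west)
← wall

→ stack.pop()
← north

→ maze.move(south)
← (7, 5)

→ maze.sense(west)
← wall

→ stack.pop()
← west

→ maze.move(east)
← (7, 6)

→ maze.sense(east)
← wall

→ stack.pop()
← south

→ maze.move(north)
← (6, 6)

→ maze.sense(east)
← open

→ stack.push(east)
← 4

→ maze.move(east)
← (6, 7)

→ maze.sense(north)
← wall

→ stack.pop()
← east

→ maze.move(west)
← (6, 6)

→ stack.pop()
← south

→ maze.move(north)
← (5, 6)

→ stack.pop()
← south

→ maze.move(north)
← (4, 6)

→ maze.sense(west)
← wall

→ maze.sense(east)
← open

→ stack.push(east)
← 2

→ maze.move(east)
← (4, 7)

→ maze.sense(north)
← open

→ stack.push(north)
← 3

→ maze.move(north)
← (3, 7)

→ maze.sense(north)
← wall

→ stack.pop()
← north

→ maze.move(south)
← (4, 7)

→ stack.pop()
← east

→ maze.move(west)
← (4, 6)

→ stack.pop()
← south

→ maze.move(north)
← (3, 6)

→ maze.sense(north)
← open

→ stack.push(north)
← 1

→ maze.move(north)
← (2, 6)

→ maze.sense(north)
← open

→ stack.push(north)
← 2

→ maze.move(north)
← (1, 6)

→ maze.sense(north)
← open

→ stack.push(north)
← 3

→ maze.move(north)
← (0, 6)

→ maze.sense(west)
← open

→ stack.push(west)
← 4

→ maze.move(west)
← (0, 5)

→ maze.sense(south)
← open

→ stack.push(south)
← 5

→ maze.move(south)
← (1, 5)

→ maze.sense(south)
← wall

→ maze.sense(west)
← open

→ stack.push(west)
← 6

→ maze.move(west)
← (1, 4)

→ maze.sense(south)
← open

→ stack.push(south)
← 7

→ maze.move(south)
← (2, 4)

→ maze.sense(south)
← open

→ stack.push(south)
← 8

→ maze.move(south)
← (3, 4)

→ maze.sense(south)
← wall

→ maze.sense(west)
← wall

→ maze.sense(east)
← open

→ stack.push(east)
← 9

→ maze.move(east)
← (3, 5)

→ stack.pop()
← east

→ maze.move(west)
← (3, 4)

→ stack.pop()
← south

→ maze.move(north)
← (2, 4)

→ maze.sense(west)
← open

→ stack.push(west)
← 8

→ maze.move(west)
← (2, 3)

→ maze.sense(north)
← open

→ stack.push(north)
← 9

→ maze.move(north)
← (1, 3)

→ maze.sense(north)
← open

→ stack.push(north)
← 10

→ maze.move(north)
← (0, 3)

→ maze.sense(west)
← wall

→ maze.sense(east)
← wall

→ stack.pop()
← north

→ maze.move(south)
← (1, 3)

→ maze.sense(west)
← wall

→ stack.pop()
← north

→ maze.move(south)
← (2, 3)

→ maze.sense(west)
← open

→ stack.push(west)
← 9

→ maze.move(west)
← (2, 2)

→ maze.sense(south)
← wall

→ maze.sense(west)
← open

→ stack.push(west)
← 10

→ maze.move(west)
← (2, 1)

→ maze.sense(south)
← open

→ stack.push(south)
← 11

→ maze.move(south)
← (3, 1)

→ maze.sense(south)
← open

→ stack.push(south)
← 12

→ maze.move(south)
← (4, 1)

→ maze.sense(south)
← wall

→ maze.sense(west)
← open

→ stack.push(west)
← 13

→ maze.move(west)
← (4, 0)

→ maze.sense(south)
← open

→ stack.push(south)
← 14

→ maze.move(south)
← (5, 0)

→ maze.sense(south)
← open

→ stack.push(south)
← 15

→ maze.move(south)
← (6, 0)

→ maze.sense(south)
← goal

→ maze.move(south)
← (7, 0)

Answer: (7, 0)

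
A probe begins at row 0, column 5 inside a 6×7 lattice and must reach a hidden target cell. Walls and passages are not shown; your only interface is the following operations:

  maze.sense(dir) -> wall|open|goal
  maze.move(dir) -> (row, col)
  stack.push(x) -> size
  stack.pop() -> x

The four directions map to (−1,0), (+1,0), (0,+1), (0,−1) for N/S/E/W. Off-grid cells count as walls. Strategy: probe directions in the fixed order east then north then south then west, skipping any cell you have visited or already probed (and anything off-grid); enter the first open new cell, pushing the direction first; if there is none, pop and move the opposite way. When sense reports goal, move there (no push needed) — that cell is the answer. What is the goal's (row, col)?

·→ maze.sense(east)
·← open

·→ stack.push(east)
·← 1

·→ maze.move(east)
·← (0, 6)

·→ maze.sense(south)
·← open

·→ stack.push(south)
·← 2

·→ maze.move(south)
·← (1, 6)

·→ maze.sense(south)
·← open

·→ stack.push(south)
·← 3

·→ maze.move(south)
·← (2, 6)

·→ maze.sense(south)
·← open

·→ stack.push(south)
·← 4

·→ maze.move(south)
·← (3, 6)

·→ maze.sense(south)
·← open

·→ stack.push(south)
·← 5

·→ maze.move(south)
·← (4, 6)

·→ maze.sense(south)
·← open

·→ stack.push(south)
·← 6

·→ maze.move(south)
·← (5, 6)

·→ maze.sense(west)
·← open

·→ stack.push(west)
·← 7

·→ maze.move(west)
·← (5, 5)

·→ maze.sense(north)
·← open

·→ stack.push(north)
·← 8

·→ maze.move(north)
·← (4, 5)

·→ maze.sense(north)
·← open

·→ stack.push(north)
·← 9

·→ maze.move(north)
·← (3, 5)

·→ maze.sense(north)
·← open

·→ stack.push(north)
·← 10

·→ maze.move(north)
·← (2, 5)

·→ maze.sense(north)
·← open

·→ stack.push(north)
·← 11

·→ maze.move(north)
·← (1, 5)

·→ maze.sense(west)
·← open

·→ stack.push(west)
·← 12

·→ maze.move(west)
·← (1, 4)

·→ maze.sense(north)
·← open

·→ stack.push(north)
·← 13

·→ maze.move(north)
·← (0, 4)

·→ maze.sense(west)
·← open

·→ stack.push(west)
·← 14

·→ maze.move(west)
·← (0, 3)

·→ maze.sense(south)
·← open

·→ stack.push(south)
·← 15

·→ maze.move(south)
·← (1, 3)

·→ maze.sense(south)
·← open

·→ stack.push(south)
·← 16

·→ maze.move(south)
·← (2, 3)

·→ maze.sense(east)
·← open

·→ stack.push(east)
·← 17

·→ maze.move(east)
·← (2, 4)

·→ maze.sense(south)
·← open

·→ stack.push(south)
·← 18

·→ maze.move(south)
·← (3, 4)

·→ maze.sense(south)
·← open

·→ stack.push(south)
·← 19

·→ maze.move(south)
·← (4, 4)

·→ maze.sense(south)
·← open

·→ stack.push(south)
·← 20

·→ maze.move(south)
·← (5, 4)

·→ maze.sense(west)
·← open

·→ stack.push(west)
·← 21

·→ maze.move(west)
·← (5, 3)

·→ maze.sense(north)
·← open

·→ stack.push(north)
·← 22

·→ maze.move(north)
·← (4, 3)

·→ maze.sense(north)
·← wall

·→ maze.sense(west)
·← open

·→ stack.push(west)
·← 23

·→ maze.move(west)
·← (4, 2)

·→ maze.sense(north)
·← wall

·→ maze.sense(south)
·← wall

·→ maze.sense(west)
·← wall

·→ stack.pop()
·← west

·→ maze.move(east)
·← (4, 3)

·→ stack.pop()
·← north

·→ maze.move(south)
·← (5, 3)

·→ stack.pop()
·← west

·→ maze.move(east)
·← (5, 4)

·→ stack.pop()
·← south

·→ maze.move(north)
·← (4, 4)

·→ stack.pop()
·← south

·→ maze.move(north)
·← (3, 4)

·→ stack.pop()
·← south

·→ maze.move(north)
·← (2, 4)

·→ stack.pop()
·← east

·→ maze.move(west)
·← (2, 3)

·→ maze.sense(west)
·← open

·→ stack.push(west)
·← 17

·→ maze.move(west)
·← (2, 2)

·→ maze.sense(north)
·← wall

·→ maze.sense(west)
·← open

·→ stack.push(west)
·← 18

·→ maze.move(west)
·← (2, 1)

·→ maze.sense(north)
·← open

·→ stack.push(north)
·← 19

·→ maze.move(north)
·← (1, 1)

·→ maze.sense(north)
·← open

·→ stack.push(north)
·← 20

·→ maze.move(north)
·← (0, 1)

·→ maze.sense(east)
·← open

·→ stack.push(east)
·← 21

·→ maze.move(east)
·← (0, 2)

·→ stack.pop()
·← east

·→ maze.move(west)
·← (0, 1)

·→ maze.sense(west)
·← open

·→ stack.push(west)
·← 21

·→ maze.move(west)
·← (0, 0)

·→ maze.sense(south)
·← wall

·→ stack.pop()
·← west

·→ maze.move(east)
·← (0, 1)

·→ stack.pop()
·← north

·→ maze.move(south)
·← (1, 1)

·→ stack.pop()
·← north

·→ maze.move(south)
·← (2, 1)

·→ maze.sense(south)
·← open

·→ stack.push(south)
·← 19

·→ maze.move(south)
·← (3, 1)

·→ maze.sense(west)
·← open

·→ stack.push(west)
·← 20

·→ maze.move(west)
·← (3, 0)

·→ maze.sense(north)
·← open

·→ stack.push(north)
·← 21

·→ maze.move(north)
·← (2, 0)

·→ stack.pop()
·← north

·→ maze.move(south)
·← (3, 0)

·→ maze.sense(south)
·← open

·→ stack.push(south)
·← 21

·→ maze.move(south)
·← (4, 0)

·→ maze.sense(south)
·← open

·→ stack.push(south)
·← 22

·→ maze.move(south)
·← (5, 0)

·→ maze.sense(east)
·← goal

·→ maze.move(east)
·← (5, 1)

Answer: (5, 1)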